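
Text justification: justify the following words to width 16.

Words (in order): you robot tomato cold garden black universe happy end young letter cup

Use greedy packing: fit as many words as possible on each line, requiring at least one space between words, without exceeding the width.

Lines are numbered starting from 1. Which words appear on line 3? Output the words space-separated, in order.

Answer: black universe

Derivation:
Line 1: ['you', 'robot', 'tomato'] (min_width=16, slack=0)
Line 2: ['cold', 'garden'] (min_width=11, slack=5)
Line 3: ['black', 'universe'] (min_width=14, slack=2)
Line 4: ['happy', 'end', 'young'] (min_width=15, slack=1)
Line 5: ['letter', 'cup'] (min_width=10, slack=6)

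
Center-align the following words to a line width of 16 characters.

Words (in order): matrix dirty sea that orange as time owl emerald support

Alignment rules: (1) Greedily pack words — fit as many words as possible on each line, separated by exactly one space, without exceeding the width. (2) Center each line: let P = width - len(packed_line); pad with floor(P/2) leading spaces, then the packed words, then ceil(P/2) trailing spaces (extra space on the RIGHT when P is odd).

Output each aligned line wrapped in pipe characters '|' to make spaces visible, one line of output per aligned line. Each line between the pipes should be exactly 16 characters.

Line 1: ['matrix', 'dirty', 'sea'] (min_width=16, slack=0)
Line 2: ['that', 'orange', 'as'] (min_width=14, slack=2)
Line 3: ['time', 'owl', 'emerald'] (min_width=16, slack=0)
Line 4: ['support'] (min_width=7, slack=9)

Answer: |matrix dirty sea|
| that orange as |
|time owl emerald|
|    support     |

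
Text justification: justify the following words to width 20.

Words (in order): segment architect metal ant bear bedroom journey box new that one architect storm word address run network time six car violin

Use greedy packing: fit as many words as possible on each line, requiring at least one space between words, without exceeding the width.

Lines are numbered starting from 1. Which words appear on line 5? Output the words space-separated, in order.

Answer: architect storm word

Derivation:
Line 1: ['segment', 'architect'] (min_width=17, slack=3)
Line 2: ['metal', 'ant', 'bear'] (min_width=14, slack=6)
Line 3: ['bedroom', 'journey', 'box'] (min_width=19, slack=1)
Line 4: ['new', 'that', 'one'] (min_width=12, slack=8)
Line 5: ['architect', 'storm', 'word'] (min_width=20, slack=0)
Line 6: ['address', 'run', 'network'] (min_width=19, slack=1)
Line 7: ['time', 'six', 'car', 'violin'] (min_width=19, slack=1)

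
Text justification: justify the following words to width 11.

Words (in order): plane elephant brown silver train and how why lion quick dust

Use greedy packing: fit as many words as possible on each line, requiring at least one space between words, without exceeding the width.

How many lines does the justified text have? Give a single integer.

Line 1: ['plane'] (min_width=5, slack=6)
Line 2: ['elephant'] (min_width=8, slack=3)
Line 3: ['brown'] (min_width=5, slack=6)
Line 4: ['silver'] (min_width=6, slack=5)
Line 5: ['train', 'and'] (min_width=9, slack=2)
Line 6: ['how', 'why'] (min_width=7, slack=4)
Line 7: ['lion', 'quick'] (min_width=10, slack=1)
Line 8: ['dust'] (min_width=4, slack=7)
Total lines: 8

Answer: 8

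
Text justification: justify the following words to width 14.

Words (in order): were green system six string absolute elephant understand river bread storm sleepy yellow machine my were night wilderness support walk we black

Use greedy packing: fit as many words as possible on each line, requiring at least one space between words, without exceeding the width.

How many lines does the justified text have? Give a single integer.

Answer: 13

Derivation:
Line 1: ['were', 'green'] (min_width=10, slack=4)
Line 2: ['system', 'six'] (min_width=10, slack=4)
Line 3: ['string'] (min_width=6, slack=8)
Line 4: ['absolute'] (min_width=8, slack=6)
Line 5: ['elephant'] (min_width=8, slack=6)
Line 6: ['understand'] (min_width=10, slack=4)
Line 7: ['river', 'bread'] (min_width=11, slack=3)
Line 8: ['storm', 'sleepy'] (min_width=12, slack=2)
Line 9: ['yellow', 'machine'] (min_width=14, slack=0)
Line 10: ['my', 'were', 'night'] (min_width=13, slack=1)
Line 11: ['wilderness'] (min_width=10, slack=4)
Line 12: ['support', 'walk'] (min_width=12, slack=2)
Line 13: ['we', 'black'] (min_width=8, slack=6)
Total lines: 13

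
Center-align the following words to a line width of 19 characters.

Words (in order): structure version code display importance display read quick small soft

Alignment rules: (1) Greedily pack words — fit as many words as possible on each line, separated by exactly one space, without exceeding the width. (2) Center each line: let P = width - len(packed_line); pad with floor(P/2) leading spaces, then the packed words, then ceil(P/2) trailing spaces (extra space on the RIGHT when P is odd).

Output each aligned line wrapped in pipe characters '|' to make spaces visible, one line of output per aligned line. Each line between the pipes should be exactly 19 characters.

Line 1: ['structure', 'version'] (min_width=17, slack=2)
Line 2: ['code', 'display'] (min_width=12, slack=7)
Line 3: ['importance', 'display'] (min_width=18, slack=1)
Line 4: ['read', 'quick', 'small'] (min_width=16, slack=3)
Line 5: ['soft'] (min_width=4, slack=15)

Answer: | structure version |
|   code display    |
|importance display |
| read quick small  |
|       soft        |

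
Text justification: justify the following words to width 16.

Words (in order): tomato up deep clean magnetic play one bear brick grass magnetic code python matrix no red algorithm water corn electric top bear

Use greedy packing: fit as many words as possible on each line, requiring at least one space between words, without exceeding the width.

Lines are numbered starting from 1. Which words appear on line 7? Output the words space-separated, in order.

Line 1: ['tomato', 'up', 'deep'] (min_width=14, slack=2)
Line 2: ['clean', 'magnetic'] (min_width=14, slack=2)
Line 3: ['play', 'one', 'bear'] (min_width=13, slack=3)
Line 4: ['brick', 'grass'] (min_width=11, slack=5)
Line 5: ['magnetic', 'code'] (min_width=13, slack=3)
Line 6: ['python', 'matrix', 'no'] (min_width=16, slack=0)
Line 7: ['red', 'algorithm'] (min_width=13, slack=3)
Line 8: ['water', 'corn'] (min_width=10, slack=6)
Line 9: ['electric', 'top'] (min_width=12, slack=4)
Line 10: ['bear'] (min_width=4, slack=12)

Answer: red algorithm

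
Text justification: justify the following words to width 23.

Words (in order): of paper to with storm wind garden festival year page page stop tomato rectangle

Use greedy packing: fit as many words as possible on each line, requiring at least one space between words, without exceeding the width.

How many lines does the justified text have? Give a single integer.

Line 1: ['of', 'paper', 'to', 'with', 'storm'] (min_width=22, slack=1)
Line 2: ['wind', 'garden', 'festival'] (min_width=20, slack=3)
Line 3: ['year', 'page', 'page', 'stop'] (min_width=19, slack=4)
Line 4: ['tomato', 'rectangle'] (min_width=16, slack=7)
Total lines: 4

Answer: 4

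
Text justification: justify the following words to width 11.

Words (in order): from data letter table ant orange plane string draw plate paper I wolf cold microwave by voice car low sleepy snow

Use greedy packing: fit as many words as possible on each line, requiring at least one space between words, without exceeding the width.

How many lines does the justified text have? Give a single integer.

Line 1: ['from', 'data'] (min_width=9, slack=2)
Line 2: ['letter'] (min_width=6, slack=5)
Line 3: ['table', 'ant'] (min_width=9, slack=2)
Line 4: ['orange'] (min_width=6, slack=5)
Line 5: ['plane'] (min_width=5, slack=6)
Line 6: ['string', 'draw'] (min_width=11, slack=0)
Line 7: ['plate', 'paper'] (min_width=11, slack=0)
Line 8: ['I', 'wolf', 'cold'] (min_width=11, slack=0)
Line 9: ['microwave'] (min_width=9, slack=2)
Line 10: ['by', 'voice'] (min_width=8, slack=3)
Line 11: ['car', 'low'] (min_width=7, slack=4)
Line 12: ['sleepy', 'snow'] (min_width=11, slack=0)
Total lines: 12

Answer: 12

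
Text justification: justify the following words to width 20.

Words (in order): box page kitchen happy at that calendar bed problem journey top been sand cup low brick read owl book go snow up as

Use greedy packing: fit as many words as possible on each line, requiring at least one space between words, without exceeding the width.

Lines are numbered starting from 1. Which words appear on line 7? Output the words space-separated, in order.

Line 1: ['box', 'page', 'kitchen'] (min_width=16, slack=4)
Line 2: ['happy', 'at', 'that'] (min_width=13, slack=7)
Line 3: ['calendar', 'bed', 'problem'] (min_width=20, slack=0)
Line 4: ['journey', 'top', 'been'] (min_width=16, slack=4)
Line 5: ['sand', 'cup', 'low', 'brick'] (min_width=18, slack=2)
Line 6: ['read', 'owl', 'book', 'go'] (min_width=16, slack=4)
Line 7: ['snow', 'up', 'as'] (min_width=10, slack=10)

Answer: snow up as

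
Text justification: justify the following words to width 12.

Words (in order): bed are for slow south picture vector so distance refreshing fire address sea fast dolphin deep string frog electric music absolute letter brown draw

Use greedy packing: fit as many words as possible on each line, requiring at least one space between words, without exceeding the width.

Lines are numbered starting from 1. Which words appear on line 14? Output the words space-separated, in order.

Line 1: ['bed', 'are', 'for'] (min_width=11, slack=1)
Line 2: ['slow', 'south'] (min_width=10, slack=2)
Line 3: ['picture'] (min_width=7, slack=5)
Line 4: ['vector', 'so'] (min_width=9, slack=3)
Line 5: ['distance'] (min_width=8, slack=4)
Line 6: ['refreshing'] (min_width=10, slack=2)
Line 7: ['fire', 'address'] (min_width=12, slack=0)
Line 8: ['sea', 'fast'] (min_width=8, slack=4)
Line 9: ['dolphin', 'deep'] (min_width=12, slack=0)
Line 10: ['string', 'frog'] (min_width=11, slack=1)
Line 11: ['electric'] (min_width=8, slack=4)
Line 12: ['music'] (min_width=5, slack=7)
Line 13: ['absolute'] (min_width=8, slack=4)
Line 14: ['letter', 'brown'] (min_width=12, slack=0)
Line 15: ['draw'] (min_width=4, slack=8)

Answer: letter brown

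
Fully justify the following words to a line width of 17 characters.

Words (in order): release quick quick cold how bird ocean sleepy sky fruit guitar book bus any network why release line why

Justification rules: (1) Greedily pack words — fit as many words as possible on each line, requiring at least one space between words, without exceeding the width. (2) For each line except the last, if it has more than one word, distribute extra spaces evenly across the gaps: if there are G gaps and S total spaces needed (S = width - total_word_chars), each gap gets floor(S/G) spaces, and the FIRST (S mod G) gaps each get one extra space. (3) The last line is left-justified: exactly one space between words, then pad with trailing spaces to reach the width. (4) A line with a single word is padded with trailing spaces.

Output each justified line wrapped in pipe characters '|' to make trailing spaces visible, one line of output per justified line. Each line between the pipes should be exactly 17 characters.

Answer: |release     quick|
|quick   cold  how|
|bird ocean sleepy|
|sky  fruit guitar|
|book    bus   any|
|network       why|
|release line why |

Derivation:
Line 1: ['release', 'quick'] (min_width=13, slack=4)
Line 2: ['quick', 'cold', 'how'] (min_width=14, slack=3)
Line 3: ['bird', 'ocean', 'sleepy'] (min_width=17, slack=0)
Line 4: ['sky', 'fruit', 'guitar'] (min_width=16, slack=1)
Line 5: ['book', 'bus', 'any'] (min_width=12, slack=5)
Line 6: ['network', 'why'] (min_width=11, slack=6)
Line 7: ['release', 'line', 'why'] (min_width=16, slack=1)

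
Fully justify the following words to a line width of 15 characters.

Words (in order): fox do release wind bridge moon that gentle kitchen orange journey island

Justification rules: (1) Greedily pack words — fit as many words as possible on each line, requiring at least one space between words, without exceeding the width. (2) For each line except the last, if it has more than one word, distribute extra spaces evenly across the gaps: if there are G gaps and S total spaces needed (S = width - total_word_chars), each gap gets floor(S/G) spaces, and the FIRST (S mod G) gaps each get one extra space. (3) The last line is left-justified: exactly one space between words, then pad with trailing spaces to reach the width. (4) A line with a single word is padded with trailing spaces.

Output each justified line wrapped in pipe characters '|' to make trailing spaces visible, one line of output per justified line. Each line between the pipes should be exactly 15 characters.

Answer: |fox  do release|
|wind     bridge|
|moon       that|
|gentle  kitchen|
|orange  journey|
|island         |

Derivation:
Line 1: ['fox', 'do', 'release'] (min_width=14, slack=1)
Line 2: ['wind', 'bridge'] (min_width=11, slack=4)
Line 3: ['moon', 'that'] (min_width=9, slack=6)
Line 4: ['gentle', 'kitchen'] (min_width=14, slack=1)
Line 5: ['orange', 'journey'] (min_width=14, slack=1)
Line 6: ['island'] (min_width=6, slack=9)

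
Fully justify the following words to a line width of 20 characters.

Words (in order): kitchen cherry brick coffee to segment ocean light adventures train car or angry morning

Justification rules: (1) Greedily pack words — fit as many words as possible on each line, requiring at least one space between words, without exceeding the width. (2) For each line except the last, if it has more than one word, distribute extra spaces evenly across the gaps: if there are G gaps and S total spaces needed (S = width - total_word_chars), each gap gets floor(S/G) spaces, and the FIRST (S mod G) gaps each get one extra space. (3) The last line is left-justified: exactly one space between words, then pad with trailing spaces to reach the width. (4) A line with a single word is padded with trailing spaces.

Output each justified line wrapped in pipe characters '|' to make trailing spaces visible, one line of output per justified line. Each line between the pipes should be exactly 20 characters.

Line 1: ['kitchen', 'cherry', 'brick'] (min_width=20, slack=0)
Line 2: ['coffee', 'to', 'segment'] (min_width=17, slack=3)
Line 3: ['ocean', 'light'] (min_width=11, slack=9)
Line 4: ['adventures', 'train', 'car'] (min_width=20, slack=0)
Line 5: ['or', 'angry', 'morning'] (min_width=16, slack=4)

Answer: |kitchen cherry brick|
|coffee   to  segment|
|ocean          light|
|adventures train car|
|or angry morning    |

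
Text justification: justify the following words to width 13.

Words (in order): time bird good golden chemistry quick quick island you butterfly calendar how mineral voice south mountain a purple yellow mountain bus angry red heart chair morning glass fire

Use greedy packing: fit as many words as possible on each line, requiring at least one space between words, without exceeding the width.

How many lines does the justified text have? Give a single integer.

Line 1: ['time', 'bird'] (min_width=9, slack=4)
Line 2: ['good', 'golden'] (min_width=11, slack=2)
Line 3: ['chemistry'] (min_width=9, slack=4)
Line 4: ['quick', 'quick'] (min_width=11, slack=2)
Line 5: ['island', 'you'] (min_width=10, slack=3)
Line 6: ['butterfly'] (min_width=9, slack=4)
Line 7: ['calendar', 'how'] (min_width=12, slack=1)
Line 8: ['mineral', 'voice'] (min_width=13, slack=0)
Line 9: ['south'] (min_width=5, slack=8)
Line 10: ['mountain', 'a'] (min_width=10, slack=3)
Line 11: ['purple', 'yellow'] (min_width=13, slack=0)
Line 12: ['mountain', 'bus'] (min_width=12, slack=1)
Line 13: ['angry', 'red'] (min_width=9, slack=4)
Line 14: ['heart', 'chair'] (min_width=11, slack=2)
Line 15: ['morning', 'glass'] (min_width=13, slack=0)
Line 16: ['fire'] (min_width=4, slack=9)
Total lines: 16

Answer: 16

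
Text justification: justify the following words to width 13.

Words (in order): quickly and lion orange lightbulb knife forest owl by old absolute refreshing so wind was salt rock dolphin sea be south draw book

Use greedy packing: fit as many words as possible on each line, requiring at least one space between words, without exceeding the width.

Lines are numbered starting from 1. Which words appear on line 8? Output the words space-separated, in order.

Answer: wind was salt

Derivation:
Line 1: ['quickly', 'and'] (min_width=11, slack=2)
Line 2: ['lion', 'orange'] (min_width=11, slack=2)
Line 3: ['lightbulb'] (min_width=9, slack=4)
Line 4: ['knife', 'forest'] (min_width=12, slack=1)
Line 5: ['owl', 'by', 'old'] (min_width=10, slack=3)
Line 6: ['absolute'] (min_width=8, slack=5)
Line 7: ['refreshing', 'so'] (min_width=13, slack=0)
Line 8: ['wind', 'was', 'salt'] (min_width=13, slack=0)
Line 9: ['rock', 'dolphin'] (min_width=12, slack=1)
Line 10: ['sea', 'be', 'south'] (min_width=12, slack=1)
Line 11: ['draw', 'book'] (min_width=9, slack=4)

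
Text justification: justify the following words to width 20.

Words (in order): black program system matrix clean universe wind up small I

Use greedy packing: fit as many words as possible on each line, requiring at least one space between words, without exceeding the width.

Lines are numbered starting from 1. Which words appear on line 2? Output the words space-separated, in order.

Line 1: ['black', 'program', 'system'] (min_width=20, slack=0)
Line 2: ['matrix', 'clean'] (min_width=12, slack=8)
Line 3: ['universe', 'wind', 'up'] (min_width=16, slack=4)
Line 4: ['small', 'I'] (min_width=7, slack=13)

Answer: matrix clean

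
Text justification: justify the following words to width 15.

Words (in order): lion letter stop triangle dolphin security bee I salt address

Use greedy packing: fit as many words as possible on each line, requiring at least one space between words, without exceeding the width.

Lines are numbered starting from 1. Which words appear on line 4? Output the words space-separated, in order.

Line 1: ['lion', 'letter'] (min_width=11, slack=4)
Line 2: ['stop', 'triangle'] (min_width=13, slack=2)
Line 3: ['dolphin'] (min_width=7, slack=8)
Line 4: ['security', 'bee', 'I'] (min_width=14, slack=1)
Line 5: ['salt', 'address'] (min_width=12, slack=3)

Answer: security bee I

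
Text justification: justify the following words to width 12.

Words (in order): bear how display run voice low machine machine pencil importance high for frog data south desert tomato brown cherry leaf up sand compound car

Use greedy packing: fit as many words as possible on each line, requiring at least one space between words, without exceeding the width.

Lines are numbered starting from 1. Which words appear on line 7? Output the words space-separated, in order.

Line 1: ['bear', 'how'] (min_width=8, slack=4)
Line 2: ['display', 'run'] (min_width=11, slack=1)
Line 3: ['voice', 'low'] (min_width=9, slack=3)
Line 4: ['machine'] (min_width=7, slack=5)
Line 5: ['machine'] (min_width=7, slack=5)
Line 6: ['pencil'] (min_width=6, slack=6)
Line 7: ['importance'] (min_width=10, slack=2)
Line 8: ['high', 'for'] (min_width=8, slack=4)
Line 9: ['frog', 'data'] (min_width=9, slack=3)
Line 10: ['south', 'desert'] (min_width=12, slack=0)
Line 11: ['tomato', 'brown'] (min_width=12, slack=0)
Line 12: ['cherry', 'leaf'] (min_width=11, slack=1)
Line 13: ['up', 'sand'] (min_width=7, slack=5)
Line 14: ['compound', 'car'] (min_width=12, slack=0)

Answer: importance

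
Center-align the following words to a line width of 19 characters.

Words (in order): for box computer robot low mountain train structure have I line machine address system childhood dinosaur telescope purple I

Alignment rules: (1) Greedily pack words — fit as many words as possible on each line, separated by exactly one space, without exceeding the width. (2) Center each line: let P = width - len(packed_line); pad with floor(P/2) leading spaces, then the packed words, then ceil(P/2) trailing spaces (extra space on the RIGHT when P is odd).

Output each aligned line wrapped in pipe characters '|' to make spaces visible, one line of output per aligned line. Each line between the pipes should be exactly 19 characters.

Answer: | for box computer  |
|robot low mountain |
|  train structure  |
|have I line machine|
|  address system   |
|childhood dinosaur |
|telescope purple I |

Derivation:
Line 1: ['for', 'box', 'computer'] (min_width=16, slack=3)
Line 2: ['robot', 'low', 'mountain'] (min_width=18, slack=1)
Line 3: ['train', 'structure'] (min_width=15, slack=4)
Line 4: ['have', 'I', 'line', 'machine'] (min_width=19, slack=0)
Line 5: ['address', 'system'] (min_width=14, slack=5)
Line 6: ['childhood', 'dinosaur'] (min_width=18, slack=1)
Line 7: ['telescope', 'purple', 'I'] (min_width=18, slack=1)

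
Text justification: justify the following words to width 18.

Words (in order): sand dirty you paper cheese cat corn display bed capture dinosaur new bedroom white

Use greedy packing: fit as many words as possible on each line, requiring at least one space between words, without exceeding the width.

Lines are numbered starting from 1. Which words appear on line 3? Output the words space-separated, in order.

Answer: corn display bed

Derivation:
Line 1: ['sand', 'dirty', 'you'] (min_width=14, slack=4)
Line 2: ['paper', 'cheese', 'cat'] (min_width=16, slack=2)
Line 3: ['corn', 'display', 'bed'] (min_width=16, slack=2)
Line 4: ['capture', 'dinosaur'] (min_width=16, slack=2)
Line 5: ['new', 'bedroom', 'white'] (min_width=17, slack=1)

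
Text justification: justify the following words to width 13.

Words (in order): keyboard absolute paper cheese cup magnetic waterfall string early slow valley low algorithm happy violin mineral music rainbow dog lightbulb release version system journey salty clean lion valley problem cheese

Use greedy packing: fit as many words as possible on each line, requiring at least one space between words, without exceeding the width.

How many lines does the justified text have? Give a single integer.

Answer: 20

Derivation:
Line 1: ['keyboard'] (min_width=8, slack=5)
Line 2: ['absolute'] (min_width=8, slack=5)
Line 3: ['paper', 'cheese'] (min_width=12, slack=1)
Line 4: ['cup', 'magnetic'] (min_width=12, slack=1)
Line 5: ['waterfall'] (min_width=9, slack=4)
Line 6: ['string', 'early'] (min_width=12, slack=1)
Line 7: ['slow', 'valley'] (min_width=11, slack=2)
Line 8: ['low', 'algorithm'] (min_width=13, slack=0)
Line 9: ['happy', 'violin'] (min_width=12, slack=1)
Line 10: ['mineral', 'music'] (min_width=13, slack=0)
Line 11: ['rainbow', 'dog'] (min_width=11, slack=2)
Line 12: ['lightbulb'] (min_width=9, slack=4)
Line 13: ['release'] (min_width=7, slack=6)
Line 14: ['version'] (min_width=7, slack=6)
Line 15: ['system'] (min_width=6, slack=7)
Line 16: ['journey', 'salty'] (min_width=13, slack=0)
Line 17: ['clean', 'lion'] (min_width=10, slack=3)
Line 18: ['valley'] (min_width=6, slack=7)
Line 19: ['problem'] (min_width=7, slack=6)
Line 20: ['cheese'] (min_width=6, slack=7)
Total lines: 20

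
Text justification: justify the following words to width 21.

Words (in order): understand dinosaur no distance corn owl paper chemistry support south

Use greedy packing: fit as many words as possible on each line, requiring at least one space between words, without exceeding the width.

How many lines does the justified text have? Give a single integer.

Answer: 4

Derivation:
Line 1: ['understand', 'dinosaur'] (min_width=19, slack=2)
Line 2: ['no', 'distance', 'corn', 'owl'] (min_width=20, slack=1)
Line 3: ['paper', 'chemistry'] (min_width=15, slack=6)
Line 4: ['support', 'south'] (min_width=13, slack=8)
Total lines: 4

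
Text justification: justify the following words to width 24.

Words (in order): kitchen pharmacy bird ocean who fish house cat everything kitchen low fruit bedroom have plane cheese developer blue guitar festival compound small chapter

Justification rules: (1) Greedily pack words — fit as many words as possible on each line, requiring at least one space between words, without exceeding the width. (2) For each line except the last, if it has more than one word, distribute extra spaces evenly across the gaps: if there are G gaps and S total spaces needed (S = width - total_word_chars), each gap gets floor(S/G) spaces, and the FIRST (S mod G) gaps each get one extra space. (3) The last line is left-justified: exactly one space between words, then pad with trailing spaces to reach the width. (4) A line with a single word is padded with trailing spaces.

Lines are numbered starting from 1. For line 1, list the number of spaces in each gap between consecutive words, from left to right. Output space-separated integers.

Answer: 3 2

Derivation:
Line 1: ['kitchen', 'pharmacy', 'bird'] (min_width=21, slack=3)
Line 2: ['ocean', 'who', 'fish', 'house', 'cat'] (min_width=24, slack=0)
Line 3: ['everything', 'kitchen', 'low'] (min_width=22, slack=2)
Line 4: ['fruit', 'bedroom', 'have', 'plane'] (min_width=24, slack=0)
Line 5: ['cheese', 'developer', 'blue'] (min_width=21, slack=3)
Line 6: ['guitar', 'festival', 'compound'] (min_width=24, slack=0)
Line 7: ['small', 'chapter'] (min_width=13, slack=11)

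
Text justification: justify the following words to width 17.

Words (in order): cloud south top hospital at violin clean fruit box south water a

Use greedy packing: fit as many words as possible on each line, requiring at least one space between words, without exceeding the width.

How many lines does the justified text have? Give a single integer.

Line 1: ['cloud', 'south', 'top'] (min_width=15, slack=2)
Line 2: ['hospital', 'at'] (min_width=11, slack=6)
Line 3: ['violin', 'clean'] (min_width=12, slack=5)
Line 4: ['fruit', 'box', 'south'] (min_width=15, slack=2)
Line 5: ['water', 'a'] (min_width=7, slack=10)
Total lines: 5

Answer: 5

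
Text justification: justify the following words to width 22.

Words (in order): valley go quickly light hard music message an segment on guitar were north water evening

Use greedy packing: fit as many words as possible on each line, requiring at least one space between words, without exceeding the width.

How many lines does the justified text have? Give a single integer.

Answer: 5

Derivation:
Line 1: ['valley', 'go', 'quickly'] (min_width=17, slack=5)
Line 2: ['light', 'hard', 'music'] (min_width=16, slack=6)
Line 3: ['message', 'an', 'segment', 'on'] (min_width=21, slack=1)
Line 4: ['guitar', 'were', 'north'] (min_width=17, slack=5)
Line 5: ['water', 'evening'] (min_width=13, slack=9)
Total lines: 5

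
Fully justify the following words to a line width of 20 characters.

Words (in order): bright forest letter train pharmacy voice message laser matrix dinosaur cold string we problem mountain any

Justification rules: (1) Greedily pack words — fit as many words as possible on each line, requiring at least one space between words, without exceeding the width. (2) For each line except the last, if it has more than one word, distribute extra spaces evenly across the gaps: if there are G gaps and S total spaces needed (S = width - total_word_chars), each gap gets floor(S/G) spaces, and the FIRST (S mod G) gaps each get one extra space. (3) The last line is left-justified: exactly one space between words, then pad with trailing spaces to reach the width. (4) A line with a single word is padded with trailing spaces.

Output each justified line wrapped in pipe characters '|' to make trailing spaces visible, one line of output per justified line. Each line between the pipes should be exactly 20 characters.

Line 1: ['bright', 'forest', 'letter'] (min_width=20, slack=0)
Line 2: ['train', 'pharmacy', 'voice'] (min_width=20, slack=0)
Line 3: ['message', 'laser', 'matrix'] (min_width=20, slack=0)
Line 4: ['dinosaur', 'cold', 'string'] (min_width=20, slack=0)
Line 5: ['we', 'problem', 'mountain'] (min_width=19, slack=1)
Line 6: ['any'] (min_width=3, slack=17)

Answer: |bright forest letter|
|train pharmacy voice|
|message laser matrix|
|dinosaur cold string|
|we  problem mountain|
|any                 |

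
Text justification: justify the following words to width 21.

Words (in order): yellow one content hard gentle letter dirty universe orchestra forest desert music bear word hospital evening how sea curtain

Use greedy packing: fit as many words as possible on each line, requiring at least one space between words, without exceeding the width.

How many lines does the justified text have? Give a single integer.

Answer: 7

Derivation:
Line 1: ['yellow', 'one', 'content'] (min_width=18, slack=3)
Line 2: ['hard', 'gentle', 'letter'] (min_width=18, slack=3)
Line 3: ['dirty', 'universe'] (min_width=14, slack=7)
Line 4: ['orchestra', 'forest'] (min_width=16, slack=5)
Line 5: ['desert', 'music', 'bear'] (min_width=17, slack=4)
Line 6: ['word', 'hospital', 'evening'] (min_width=21, slack=0)
Line 7: ['how', 'sea', 'curtain'] (min_width=15, slack=6)
Total lines: 7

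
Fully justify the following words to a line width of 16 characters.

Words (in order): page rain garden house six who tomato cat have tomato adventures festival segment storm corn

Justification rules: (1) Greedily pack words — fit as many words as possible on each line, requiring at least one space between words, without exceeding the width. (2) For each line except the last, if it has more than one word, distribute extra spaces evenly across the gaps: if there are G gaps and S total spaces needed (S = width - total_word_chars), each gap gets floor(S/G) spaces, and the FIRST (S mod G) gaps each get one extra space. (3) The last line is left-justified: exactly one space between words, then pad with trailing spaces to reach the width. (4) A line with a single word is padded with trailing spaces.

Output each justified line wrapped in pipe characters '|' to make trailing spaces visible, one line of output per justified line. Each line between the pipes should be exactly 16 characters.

Answer: |page rain garden|
|house   six  who|
|tomato  cat have|
|tomato          |
|adventures      |
|festival segment|
|storm corn      |

Derivation:
Line 1: ['page', 'rain', 'garden'] (min_width=16, slack=0)
Line 2: ['house', 'six', 'who'] (min_width=13, slack=3)
Line 3: ['tomato', 'cat', 'have'] (min_width=15, slack=1)
Line 4: ['tomato'] (min_width=6, slack=10)
Line 5: ['adventures'] (min_width=10, slack=6)
Line 6: ['festival', 'segment'] (min_width=16, slack=0)
Line 7: ['storm', 'corn'] (min_width=10, slack=6)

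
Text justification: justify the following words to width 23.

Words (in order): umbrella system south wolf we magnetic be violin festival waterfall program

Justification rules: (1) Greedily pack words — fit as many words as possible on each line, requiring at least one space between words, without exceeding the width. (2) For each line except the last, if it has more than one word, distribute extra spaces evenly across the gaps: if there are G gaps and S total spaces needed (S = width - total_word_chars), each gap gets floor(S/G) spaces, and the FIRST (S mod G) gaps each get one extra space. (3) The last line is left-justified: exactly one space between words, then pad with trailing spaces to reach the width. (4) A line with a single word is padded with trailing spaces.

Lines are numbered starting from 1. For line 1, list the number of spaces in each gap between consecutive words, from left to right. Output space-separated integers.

Answer: 2 2

Derivation:
Line 1: ['umbrella', 'system', 'south'] (min_width=21, slack=2)
Line 2: ['wolf', 'we', 'magnetic', 'be'] (min_width=19, slack=4)
Line 3: ['violin', 'festival'] (min_width=15, slack=8)
Line 4: ['waterfall', 'program'] (min_width=17, slack=6)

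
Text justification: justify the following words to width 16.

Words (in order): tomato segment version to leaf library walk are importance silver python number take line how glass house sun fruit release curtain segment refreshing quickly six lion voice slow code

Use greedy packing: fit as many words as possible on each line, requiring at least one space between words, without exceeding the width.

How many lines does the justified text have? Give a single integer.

Answer: 13

Derivation:
Line 1: ['tomato', 'segment'] (min_width=14, slack=2)
Line 2: ['version', 'to', 'leaf'] (min_width=15, slack=1)
Line 3: ['library', 'walk', 'are'] (min_width=16, slack=0)
Line 4: ['importance'] (min_width=10, slack=6)
Line 5: ['silver', 'python'] (min_width=13, slack=3)
Line 6: ['number', 'take', 'line'] (min_width=16, slack=0)
Line 7: ['how', 'glass', 'house'] (min_width=15, slack=1)
Line 8: ['sun', 'fruit'] (min_width=9, slack=7)
Line 9: ['release', 'curtain'] (min_width=15, slack=1)
Line 10: ['segment'] (min_width=7, slack=9)
Line 11: ['refreshing'] (min_width=10, slack=6)
Line 12: ['quickly', 'six', 'lion'] (min_width=16, slack=0)
Line 13: ['voice', 'slow', 'code'] (min_width=15, slack=1)
Total lines: 13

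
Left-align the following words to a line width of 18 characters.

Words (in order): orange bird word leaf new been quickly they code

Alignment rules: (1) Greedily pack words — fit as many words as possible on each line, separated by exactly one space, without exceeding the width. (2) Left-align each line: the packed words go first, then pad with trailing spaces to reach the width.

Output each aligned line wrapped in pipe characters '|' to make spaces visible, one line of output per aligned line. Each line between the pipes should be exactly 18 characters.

Line 1: ['orange', 'bird', 'word'] (min_width=16, slack=2)
Line 2: ['leaf', 'new', 'been'] (min_width=13, slack=5)
Line 3: ['quickly', 'they', 'code'] (min_width=17, slack=1)

Answer: |orange bird word  |
|leaf new been     |
|quickly they code |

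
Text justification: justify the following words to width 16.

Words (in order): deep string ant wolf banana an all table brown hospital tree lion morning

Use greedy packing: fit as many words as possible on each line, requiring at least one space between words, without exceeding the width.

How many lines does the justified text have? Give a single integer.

Answer: 5

Derivation:
Line 1: ['deep', 'string', 'ant'] (min_width=15, slack=1)
Line 2: ['wolf', 'banana', 'an'] (min_width=14, slack=2)
Line 3: ['all', 'table', 'brown'] (min_width=15, slack=1)
Line 4: ['hospital', 'tree'] (min_width=13, slack=3)
Line 5: ['lion', 'morning'] (min_width=12, slack=4)
Total lines: 5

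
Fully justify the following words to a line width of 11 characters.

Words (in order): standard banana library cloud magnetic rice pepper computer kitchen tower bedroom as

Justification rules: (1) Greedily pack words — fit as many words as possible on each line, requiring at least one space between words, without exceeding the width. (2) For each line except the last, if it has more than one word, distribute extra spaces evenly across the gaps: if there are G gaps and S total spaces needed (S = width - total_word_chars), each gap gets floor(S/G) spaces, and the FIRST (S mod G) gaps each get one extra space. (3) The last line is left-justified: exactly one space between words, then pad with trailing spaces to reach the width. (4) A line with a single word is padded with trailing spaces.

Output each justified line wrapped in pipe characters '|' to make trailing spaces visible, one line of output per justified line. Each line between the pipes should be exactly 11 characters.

Answer: |standard   |
|banana     |
|library    |
|cloud      |
|magnetic   |
|rice pepper|
|computer   |
|kitchen    |
|tower      |
|bedroom as |

Derivation:
Line 1: ['standard'] (min_width=8, slack=3)
Line 2: ['banana'] (min_width=6, slack=5)
Line 3: ['library'] (min_width=7, slack=4)
Line 4: ['cloud'] (min_width=5, slack=6)
Line 5: ['magnetic'] (min_width=8, slack=3)
Line 6: ['rice', 'pepper'] (min_width=11, slack=0)
Line 7: ['computer'] (min_width=8, slack=3)
Line 8: ['kitchen'] (min_width=7, slack=4)
Line 9: ['tower'] (min_width=5, slack=6)
Line 10: ['bedroom', 'as'] (min_width=10, slack=1)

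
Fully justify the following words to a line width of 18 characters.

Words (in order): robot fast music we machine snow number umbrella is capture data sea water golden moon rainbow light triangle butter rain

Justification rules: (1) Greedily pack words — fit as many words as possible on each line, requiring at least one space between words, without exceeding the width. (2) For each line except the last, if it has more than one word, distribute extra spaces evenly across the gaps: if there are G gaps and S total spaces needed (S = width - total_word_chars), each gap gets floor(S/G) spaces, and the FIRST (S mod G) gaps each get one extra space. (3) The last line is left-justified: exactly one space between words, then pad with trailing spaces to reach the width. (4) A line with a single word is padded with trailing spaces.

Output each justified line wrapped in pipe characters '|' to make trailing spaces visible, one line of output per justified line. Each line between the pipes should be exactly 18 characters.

Line 1: ['robot', 'fast', 'music'] (min_width=16, slack=2)
Line 2: ['we', 'machine', 'snow'] (min_width=15, slack=3)
Line 3: ['number', 'umbrella', 'is'] (min_width=18, slack=0)
Line 4: ['capture', 'data', 'sea'] (min_width=16, slack=2)
Line 5: ['water', 'golden', 'moon'] (min_width=17, slack=1)
Line 6: ['rainbow', 'light'] (min_width=13, slack=5)
Line 7: ['triangle', 'butter'] (min_width=15, slack=3)
Line 8: ['rain'] (min_width=4, slack=14)

Answer: |robot  fast  music|
|we   machine  snow|
|number umbrella is|
|capture  data  sea|
|water  golden moon|
|rainbow      light|
|triangle    butter|
|rain              |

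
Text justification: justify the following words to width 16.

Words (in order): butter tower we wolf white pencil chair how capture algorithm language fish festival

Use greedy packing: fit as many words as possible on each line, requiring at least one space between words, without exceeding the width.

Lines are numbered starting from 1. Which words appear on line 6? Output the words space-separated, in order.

Line 1: ['butter', 'tower', 'we'] (min_width=15, slack=1)
Line 2: ['wolf', 'white'] (min_width=10, slack=6)
Line 3: ['pencil', 'chair', 'how'] (min_width=16, slack=0)
Line 4: ['capture'] (min_width=7, slack=9)
Line 5: ['algorithm'] (min_width=9, slack=7)
Line 6: ['language', 'fish'] (min_width=13, slack=3)
Line 7: ['festival'] (min_width=8, slack=8)

Answer: language fish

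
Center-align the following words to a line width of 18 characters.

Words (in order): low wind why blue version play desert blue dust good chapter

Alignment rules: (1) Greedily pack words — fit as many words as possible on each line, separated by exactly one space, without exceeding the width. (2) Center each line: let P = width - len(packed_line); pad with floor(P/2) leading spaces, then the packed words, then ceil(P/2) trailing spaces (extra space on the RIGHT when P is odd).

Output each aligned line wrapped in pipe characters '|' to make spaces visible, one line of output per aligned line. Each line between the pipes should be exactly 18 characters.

Line 1: ['low', 'wind', 'why', 'blue'] (min_width=17, slack=1)
Line 2: ['version', 'play'] (min_width=12, slack=6)
Line 3: ['desert', 'blue', 'dust'] (min_width=16, slack=2)
Line 4: ['good', 'chapter'] (min_width=12, slack=6)

Answer: |low wind why blue |
|   version play   |
| desert blue dust |
|   good chapter   |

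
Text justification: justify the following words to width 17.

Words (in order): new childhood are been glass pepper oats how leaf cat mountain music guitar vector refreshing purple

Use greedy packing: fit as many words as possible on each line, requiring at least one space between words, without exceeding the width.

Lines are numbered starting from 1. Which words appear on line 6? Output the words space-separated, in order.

Answer: refreshing purple

Derivation:
Line 1: ['new', 'childhood', 'are'] (min_width=17, slack=0)
Line 2: ['been', 'glass', 'pepper'] (min_width=17, slack=0)
Line 3: ['oats', 'how', 'leaf', 'cat'] (min_width=17, slack=0)
Line 4: ['mountain', 'music'] (min_width=14, slack=3)
Line 5: ['guitar', 'vector'] (min_width=13, slack=4)
Line 6: ['refreshing', 'purple'] (min_width=17, slack=0)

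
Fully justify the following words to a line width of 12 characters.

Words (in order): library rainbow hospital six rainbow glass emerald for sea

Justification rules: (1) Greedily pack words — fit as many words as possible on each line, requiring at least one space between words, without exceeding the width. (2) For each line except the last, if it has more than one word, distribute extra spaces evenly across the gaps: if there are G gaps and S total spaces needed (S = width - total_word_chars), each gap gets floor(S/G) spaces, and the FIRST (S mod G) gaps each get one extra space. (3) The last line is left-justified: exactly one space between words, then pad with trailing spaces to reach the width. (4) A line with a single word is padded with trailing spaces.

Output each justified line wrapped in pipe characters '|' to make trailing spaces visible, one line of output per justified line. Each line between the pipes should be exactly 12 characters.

Answer: |library     |
|rainbow     |
|hospital six|
|rainbow     |
|glass       |
|emerald  for|
|sea         |

Derivation:
Line 1: ['library'] (min_width=7, slack=5)
Line 2: ['rainbow'] (min_width=7, slack=5)
Line 3: ['hospital', 'six'] (min_width=12, slack=0)
Line 4: ['rainbow'] (min_width=7, slack=5)
Line 5: ['glass'] (min_width=5, slack=7)
Line 6: ['emerald', 'for'] (min_width=11, slack=1)
Line 7: ['sea'] (min_width=3, slack=9)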